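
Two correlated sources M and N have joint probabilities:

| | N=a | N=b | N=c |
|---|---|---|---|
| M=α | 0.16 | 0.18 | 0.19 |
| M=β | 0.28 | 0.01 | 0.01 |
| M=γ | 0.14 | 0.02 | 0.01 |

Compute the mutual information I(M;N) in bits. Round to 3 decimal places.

0.296 bits

Marginals: p(M) = (0.5300, 0.3000, 0.1700), p(N) = (0.5800, 0.2100, 0.2100).
I(M;N) = H(M) + H(N) − H(M,N).
H(M) = 1.4411, H(N) = 1.4015, H(M,N) = 2.5471.
I(M;N) = 1.4411 + 1.4015 − 2.5471 = 0.296 bits.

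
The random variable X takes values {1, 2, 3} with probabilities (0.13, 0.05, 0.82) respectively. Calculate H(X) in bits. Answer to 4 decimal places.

0.8335 bits

H(X) = −Σ p·log₂ p.
  −(0.13)·log₂(0.13) = 0.38264
  −(0.05)·log₂(0.05) = 0.21610
  −(0.82)·log₂(0.82) = 0.23477
Sum: 0.38264 + 0.21610 + 0.23477 = 0.8335 bits.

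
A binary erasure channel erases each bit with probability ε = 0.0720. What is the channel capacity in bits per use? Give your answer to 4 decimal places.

Binary erasure channel: capacity C = 1 − ε.
C = 1 − 0.0720 = 0.9280 bits per channel use.

0.9280 bits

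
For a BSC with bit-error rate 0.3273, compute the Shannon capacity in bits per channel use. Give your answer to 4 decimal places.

0.0879 bits

Binary symmetric channel: C = 1 − h₂(ε) where h₂ is the binary entropy function.
h₂(0.3273) = −0.3273·log₂0.3273 − 0.6727·log₂0.6727 = 0.9121.
C = 1 − 0.9121 = 0.0879 bits per channel use.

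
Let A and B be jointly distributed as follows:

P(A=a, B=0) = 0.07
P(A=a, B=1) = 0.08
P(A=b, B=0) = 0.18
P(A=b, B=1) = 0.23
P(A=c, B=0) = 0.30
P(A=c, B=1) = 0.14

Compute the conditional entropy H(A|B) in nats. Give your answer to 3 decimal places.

Chain rule: H(A|B) = H(A,B) − H(B).
Marginals: p(A) = (0.1500, 0.4100, 0.4400), p(B) = (0.5500, 0.4500).
H(A,B) = 1.6713 nats; H(B) = 0.6881 nats.
H(A|B) = 1.6713 − 0.6881 = 0.983 nats.

0.983 nats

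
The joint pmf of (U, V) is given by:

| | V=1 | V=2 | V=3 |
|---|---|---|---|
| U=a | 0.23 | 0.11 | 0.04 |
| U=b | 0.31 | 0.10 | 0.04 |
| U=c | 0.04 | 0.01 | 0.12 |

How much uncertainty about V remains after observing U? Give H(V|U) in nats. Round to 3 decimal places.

Chain rule: H(V|U) = H(U,V) − H(U).
Marginals: p(U) = (0.3800, 0.4500, 0.1700), p(V) = (0.5800, 0.2200, 0.2000).
H(U,V) = 1.8609 nats; H(U) = 1.0282 nats.
H(V|U) = 1.8609 − 1.0282 = 0.833 nats.

0.833 nats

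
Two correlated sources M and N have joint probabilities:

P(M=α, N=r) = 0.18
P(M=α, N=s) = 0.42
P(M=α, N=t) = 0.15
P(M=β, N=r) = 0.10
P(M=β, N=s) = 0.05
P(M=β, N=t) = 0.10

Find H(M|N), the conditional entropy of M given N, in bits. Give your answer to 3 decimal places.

Marginals: p(M) = (0.7500, 0.2500), p(N) = (0.2800, 0.4700, 0.2500).
H(M|N) = Σ p(N) · H(M|N=·).
  N=r: p=0.2800, H(M|N=r) = 0.9403
  N=s: p=0.4700, H(M|N=s) = 0.4889
  N=t: p=0.2500, H(M|N=t) = 0.9710
Weighted sum = 0.736 bits.

0.736 bits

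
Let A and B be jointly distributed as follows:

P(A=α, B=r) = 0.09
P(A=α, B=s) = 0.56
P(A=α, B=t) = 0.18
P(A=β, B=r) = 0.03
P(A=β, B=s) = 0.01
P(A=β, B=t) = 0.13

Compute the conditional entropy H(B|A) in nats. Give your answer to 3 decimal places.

Marginals: p(A) = (0.8300, 0.1700), p(B) = (0.1200, 0.5700, 0.3100).
H(B|A) = Σ p(A) · H(B|A=·).
  A=α: p=0.8300, H(B|A=α) = 0.8379
  A=β: p=0.1700, H(B|A=β) = 0.6779
Weighted sum = 0.811 nats.

0.811 nats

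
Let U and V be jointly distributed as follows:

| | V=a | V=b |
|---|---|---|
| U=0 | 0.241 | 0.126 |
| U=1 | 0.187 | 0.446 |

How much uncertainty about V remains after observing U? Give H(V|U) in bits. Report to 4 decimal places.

0.8948 bits

Marginals: p(U) = (0.3670, 0.6330), p(V) = (0.4280, 0.5720).
H(V|U) = Σ p(U) · H(V|U=·).
  U=0: p=0.3670, H(V|U=0) = 0.9280
  U=1: p=0.6330, H(V|U=1) = 0.8756
Weighted sum = 0.8948 bits.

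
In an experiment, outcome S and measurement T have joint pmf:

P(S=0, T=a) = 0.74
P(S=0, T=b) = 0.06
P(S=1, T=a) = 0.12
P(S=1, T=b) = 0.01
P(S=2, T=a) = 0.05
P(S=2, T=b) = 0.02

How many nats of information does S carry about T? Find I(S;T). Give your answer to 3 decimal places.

Marginals: p(S) = (0.8000, 0.1300, 0.0700), p(T) = (0.9100, 0.0900).
I(S;T) = H(S) + H(T) − H(S,T).
H(S) = 0.6299, H(T) = 0.3025, H(S,T) = 0.9201.
I(S;T) = 0.6299 + 0.3025 − 0.9201 = 0.012 nats.

0.012 nats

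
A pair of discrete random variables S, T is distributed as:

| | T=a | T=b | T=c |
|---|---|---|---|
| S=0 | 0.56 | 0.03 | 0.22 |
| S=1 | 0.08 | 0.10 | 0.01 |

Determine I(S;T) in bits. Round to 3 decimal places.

Marginals: p(S) = (0.8100, 0.1900), p(T) = (0.6400, 0.1300, 0.2300).
I(S;T) = H(S) + H(T) − H(S,T).
H(S) = 0.7015, H(T) = 1.2824, H(S,T) = 1.7909.
I(S;T) = 0.7015 + 1.2824 − 1.7909 = 0.193 bits.

0.193 bits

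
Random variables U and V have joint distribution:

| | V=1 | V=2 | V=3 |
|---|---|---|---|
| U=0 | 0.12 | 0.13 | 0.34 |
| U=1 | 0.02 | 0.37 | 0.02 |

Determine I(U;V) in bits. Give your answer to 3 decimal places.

0.369 bits

Marginals: p(U) = (0.5900, 0.4100), p(V) = (0.1400, 0.5000, 0.3600).
I(U;V) = H(U) + H(V) − H(U,V).
H(U) = 0.9765, H(V) = 1.4277, H(U,V) = 2.0354.
I(U;V) = 0.9765 + 1.4277 − 2.0354 = 0.369 bits.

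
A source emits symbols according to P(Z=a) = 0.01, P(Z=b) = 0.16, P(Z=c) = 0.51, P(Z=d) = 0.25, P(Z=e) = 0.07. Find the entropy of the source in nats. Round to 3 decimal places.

1.215 nats

H(Z) = −Σ p·ln p.
  −(0.01)·ln(0.01) = 0.0461
  −(0.16)·ln(0.16) = 0.2932
  −(0.51)·ln(0.51) = 0.3434
  −(0.25)·ln(0.25) = 0.3466
  −(0.07)·ln(0.07) = 0.1861
Sum: 0.0461 + 0.2932 + 0.3434 + 0.3466 + 0.1861 = 1.215 nats.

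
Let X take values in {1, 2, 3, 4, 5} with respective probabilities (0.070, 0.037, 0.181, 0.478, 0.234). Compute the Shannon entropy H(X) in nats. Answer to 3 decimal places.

1.310 nats

H(X) = −Σ p·ln p.
  −(0.070)·ln(0.070) = 0.1861
  −(0.037)·ln(0.037) = 0.1220
  −(0.181)·ln(0.181) = 0.3094
  −(0.478)·ln(0.478) = 0.3528
  −(0.234)·ln(0.234) = 0.3399
Sum: 0.1861 + 0.1220 + 0.3094 + 0.3528 + 0.3399 = 1.310 nats.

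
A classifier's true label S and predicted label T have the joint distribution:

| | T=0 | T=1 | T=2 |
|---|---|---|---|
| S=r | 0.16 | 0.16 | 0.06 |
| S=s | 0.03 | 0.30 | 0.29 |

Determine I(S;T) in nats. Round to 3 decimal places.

0.124 nats

Marginals: p(S) = (0.3800, 0.6200), p(T) = (0.1900, 0.4600, 0.3500).
I(S;T) = Σ p(x,y)·ln[p(x,y)/(p(x)p(y))].
  (r,0): 0.16·ln(2.2161) = 0.1273
  (r,1): 0.16·ln(0.9153) = -0.0142
  (r,2): 0.06·ln(0.4511) = -0.0478
  (s,0): 0.03·ln(0.2547) = -0.0410
  (s,1): 0.30·ln(1.0519) = 0.0152
  (s,2): 0.29·ln(1.3364) = 0.0841
Sum = 0.124 nats.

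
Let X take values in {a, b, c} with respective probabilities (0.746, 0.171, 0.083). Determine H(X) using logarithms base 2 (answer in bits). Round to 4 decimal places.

1.0491 bits

H(X) = −Σ p·log₂ p.
  −(0.746)·log₂(0.746) = 0.31537
  −(0.171)·log₂(0.171) = 0.43570
  −(0.083)·log₂(0.083) = 0.29803
Sum: 0.31537 + 0.43570 + 0.29803 = 1.0491 bits.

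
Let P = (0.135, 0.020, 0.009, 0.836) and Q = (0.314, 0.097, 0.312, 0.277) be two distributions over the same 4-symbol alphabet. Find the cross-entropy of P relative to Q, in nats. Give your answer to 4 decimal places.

H(P,Q) = −Σ p·ln q.
  −0.135·ln(0.314) = 0.15638
  −0.020·ln(0.097) = 0.04666
  −0.009·ln(0.312) = 0.01048
  −0.836·ln(0.277) = 1.07320
H(P,Q) = 1.2867 nats.

1.2867 nats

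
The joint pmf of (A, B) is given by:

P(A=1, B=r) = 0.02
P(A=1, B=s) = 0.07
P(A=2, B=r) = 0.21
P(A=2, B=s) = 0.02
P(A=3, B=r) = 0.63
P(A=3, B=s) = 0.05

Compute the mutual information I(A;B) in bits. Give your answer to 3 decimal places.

Marginals: p(A) = (0.0900, 0.2300, 0.6800), p(B) = (0.8600, 0.1400).
I(A;B) = Σ p(x,y)·log₂[p(x,y)/(p(x)p(y))].
  (1,r): 0.02·log₂(0.2584) = -0.0390
  (1,s): 0.07·log₂(5.5556) = 0.1732
  (2,r): 0.21·log₂(1.0617) = 0.0181
  (2,s): 0.02·log₂(0.6211) = -0.0137
  (3,r): 0.63·log₂(1.0773) = 0.0677
  (3,s): 0.05·log₂(0.5252) = -0.0465
Sum = 0.160 bits.

0.160 bits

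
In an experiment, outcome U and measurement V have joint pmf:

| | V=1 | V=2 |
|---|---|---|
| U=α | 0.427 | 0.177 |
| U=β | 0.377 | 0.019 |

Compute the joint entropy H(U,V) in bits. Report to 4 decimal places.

1.6056 bits

H(U,V) = −Σ p(x,y)·log₂ p(x,y) over all 4 cells.
  cell (α,1): −0.427·log₂0.427 = 0.52422
  cell (α,2): −0.177·log₂0.177 = 0.44218
  cell (β,1): −0.377·log₂0.377 = 0.53058
  cell (β,2): −0.019·log₂0.019 = 0.10864
Sum = 1.6056 bits.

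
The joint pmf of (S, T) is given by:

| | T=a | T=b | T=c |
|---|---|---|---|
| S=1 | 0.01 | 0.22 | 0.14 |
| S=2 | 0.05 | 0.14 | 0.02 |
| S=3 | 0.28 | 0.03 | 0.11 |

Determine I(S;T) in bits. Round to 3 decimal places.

0.412 bits

Marginals: p(S) = (0.3700, 0.2100, 0.4200), p(T) = (0.3400, 0.3900, 0.2700).
I(S;T) = H(S) + H(T) − H(S,T).
H(S) = 1.5292, H(T) = 1.5690, H(S,T) = 2.6865.
I(S;T) = 1.5292 + 1.5690 − 2.6865 = 0.412 bits.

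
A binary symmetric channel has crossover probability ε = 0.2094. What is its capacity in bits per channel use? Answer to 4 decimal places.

Binary symmetric channel: C = 1 − h₂(ε) where h₂ is the binary entropy function.
h₂(0.2094) = −0.2094·log₂0.2094 − 0.7906·log₂0.7906 = 0.7403.
C = 1 − 0.7403 = 0.2597 bits per channel use.

0.2597 bits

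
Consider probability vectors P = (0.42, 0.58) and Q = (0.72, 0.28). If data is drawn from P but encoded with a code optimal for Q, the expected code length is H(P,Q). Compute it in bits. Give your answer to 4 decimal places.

1.2642 bits

H(P,Q) = −Σ p·log₂ q.
  −0.42·log₂(0.72) = 0.19905
  −0.58·log₂(0.28) = 1.06517
H(P,Q) = 1.2642 bits.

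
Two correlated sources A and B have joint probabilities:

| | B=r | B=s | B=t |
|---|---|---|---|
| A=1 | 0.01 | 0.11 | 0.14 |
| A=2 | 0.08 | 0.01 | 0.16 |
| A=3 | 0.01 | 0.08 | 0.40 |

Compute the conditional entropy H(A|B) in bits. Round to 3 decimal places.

Marginals: p(A) = (0.2600, 0.2500, 0.4900), p(B) = (0.1000, 0.2000, 0.7000).
H(A|B) = Σ p(B) · H(A|B=·).
  B=r: p=0.1000, H(A|B=r) = 0.9219
  B=s: p=0.2000, H(A|B=s) = 1.2192
  B=t: p=0.7000, H(A|B=t) = 1.4124
Weighted sum = 1.325 bits.

1.325 bits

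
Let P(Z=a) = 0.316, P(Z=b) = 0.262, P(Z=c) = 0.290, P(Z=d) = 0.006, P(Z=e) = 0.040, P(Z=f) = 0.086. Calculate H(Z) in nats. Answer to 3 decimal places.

H(Z) = −Σ p·ln p.
  −(0.316)·ln(0.316) = 0.3640
  −(0.262)·ln(0.262) = 0.3509
  −(0.290)·ln(0.290) = 0.3590
  −(0.006)·ln(0.006) = 0.0307
  −(0.040)·ln(0.040) = 0.1288
  −(0.086)·ln(0.086) = 0.2110
Sum: 0.3640 + 0.3509 + 0.3590 + 0.0307 + 0.1288 + 0.2110 = 1.444 nats.

1.444 nats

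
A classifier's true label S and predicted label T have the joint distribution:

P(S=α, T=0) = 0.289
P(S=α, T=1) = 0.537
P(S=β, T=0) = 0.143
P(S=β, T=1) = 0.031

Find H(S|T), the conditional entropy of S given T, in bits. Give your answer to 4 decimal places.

Marginals: p(S) = (0.8260, 0.1740), p(T) = (0.4320, 0.5680).
H(S|T) = Σ p(T) · H(S|T=·).
  T=0: p=0.4320, H(S|T=0) = 0.9160
  T=1: p=0.5680, H(S|T=1) = 0.3055
Weighted sum = 0.5692 bits.

0.5692 bits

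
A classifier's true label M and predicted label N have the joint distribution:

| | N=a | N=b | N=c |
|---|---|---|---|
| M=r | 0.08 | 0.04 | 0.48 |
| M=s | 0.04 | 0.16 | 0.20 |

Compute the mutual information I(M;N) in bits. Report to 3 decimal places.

0.122 bits

Marginals: p(M) = (0.6000, 0.4000), p(N) = (0.1200, 0.2000, 0.6800).
I(M;N) = H(M) + H(N) − H(M,N).
H(M) = 0.9710, H(N) = 1.2098, H(M,N) = 2.0587.
I(M;N) = 0.9710 + 1.2098 − 2.0587 = 0.122 bits.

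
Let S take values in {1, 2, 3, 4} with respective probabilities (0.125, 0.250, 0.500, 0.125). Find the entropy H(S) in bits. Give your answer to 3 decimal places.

H(S) = −Σ p·log₂ p.
  −(0.125)·log₂(0.125) = 0.3750
  −(0.250)·log₂(0.250) = 0.5000
  −(0.500)·log₂(0.500) = 0.5000
  −(0.125)·log₂(0.125) = 0.3750
Sum: 0.3750 + 0.5000 + 0.5000 + 0.3750 = 1.750 bits.

1.750 bits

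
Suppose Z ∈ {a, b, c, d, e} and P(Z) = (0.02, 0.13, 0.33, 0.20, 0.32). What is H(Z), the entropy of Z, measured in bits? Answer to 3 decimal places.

H(Z) = −Σ p·log₂ p.
  −(0.02)·log₂(0.02) = 0.1129
  −(0.13)·log₂(0.13) = 0.3826
  −(0.33)·log₂(0.33) = 0.5278
  −(0.20)·log₂(0.20) = 0.4644
  −(0.32)·log₂(0.32) = 0.5260
Sum: 0.1129 + 0.3826 + 0.5278 + 0.4644 + 0.5260 = 2.014 bits.

2.014 bits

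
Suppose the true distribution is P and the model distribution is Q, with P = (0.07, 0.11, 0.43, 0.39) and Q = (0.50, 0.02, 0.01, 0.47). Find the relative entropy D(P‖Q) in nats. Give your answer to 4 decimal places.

D(P‖Q) = Σ p·ln(p/q).
  0.07·ln(0.07/0.50) = -0.13763
  0.11·ln(0.11/0.02) = 0.18752
  0.43·ln(0.43/0.01) = 1.61732
  0.39·ln(0.39/0.47) = -0.07277
D(P‖Q) = 1.5944 nats.

1.5944 nats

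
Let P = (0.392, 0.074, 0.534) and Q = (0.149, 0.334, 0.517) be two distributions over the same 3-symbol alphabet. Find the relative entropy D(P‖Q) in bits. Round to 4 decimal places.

0.4111 bits

D(P‖Q) = Σ p·log₂(p/q).
  0.392·log₂(0.392/0.149) = 0.54705
  0.074·log₂(0.074/0.334) = -0.16089
  0.534·log₂(0.534/0.517) = 0.02492
D(P‖Q) = 0.4111 bits.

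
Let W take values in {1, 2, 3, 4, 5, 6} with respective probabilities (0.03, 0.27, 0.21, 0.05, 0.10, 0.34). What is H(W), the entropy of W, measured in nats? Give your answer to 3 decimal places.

1.533 nats

H(W) = −Σ p·ln p.
  −(0.03)·ln(0.03) = 0.1052
  −(0.27)·ln(0.27) = 0.3535
  −(0.21)·ln(0.21) = 0.3277
  −(0.05)·ln(0.05) = 0.1498
  −(0.10)·ln(0.10) = 0.2303
  −(0.34)·ln(0.34) = 0.3668
Sum: 0.1052 + 0.3535 + 0.3277 + 0.1498 + 0.2303 + 0.3668 = 1.533 nats.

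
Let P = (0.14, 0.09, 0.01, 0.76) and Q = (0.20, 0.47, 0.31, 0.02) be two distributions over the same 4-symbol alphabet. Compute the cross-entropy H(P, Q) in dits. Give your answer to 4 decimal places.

1.4237 dits

H(P,Q) = −Σ p·log₁₀ q.
  −0.14·log₁₀(0.20) = 0.09786
  −0.09·log₁₀(0.47) = 0.02951
  −0.01·log₁₀(0.31) = 0.00509
  −0.76·log₁₀(0.02) = 1.29122
H(P,Q) = 1.4237 dits.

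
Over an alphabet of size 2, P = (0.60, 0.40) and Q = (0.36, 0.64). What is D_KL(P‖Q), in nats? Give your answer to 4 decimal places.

D(P‖Q) = Σ p·ln(p/q).
  0.60·ln(0.60/0.36) = 0.30650
  0.40·ln(0.40/0.64) = -0.18800
D(P‖Q) = 0.1185 nats.

0.1185 nats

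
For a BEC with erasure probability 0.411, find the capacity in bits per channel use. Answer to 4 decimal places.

Binary erasure channel: capacity C = 1 − ε.
C = 1 − 0.411 = 0.5890 bits per channel use.

0.5890 bits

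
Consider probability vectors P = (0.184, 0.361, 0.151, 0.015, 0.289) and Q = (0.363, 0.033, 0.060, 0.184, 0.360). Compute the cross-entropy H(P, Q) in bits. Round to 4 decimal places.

3.1211 bits

H(P,Q) = −Σ p·log₂ q.
  −0.184·log₂(0.363) = 0.26900
  −0.361·log₂(0.033) = 1.77662
  −0.151·log₂(0.060) = 0.61289
  −0.015·log₂(0.184) = 0.03663
  −0.289·log₂(0.360) = 0.42597
H(P,Q) = 3.1211 bits.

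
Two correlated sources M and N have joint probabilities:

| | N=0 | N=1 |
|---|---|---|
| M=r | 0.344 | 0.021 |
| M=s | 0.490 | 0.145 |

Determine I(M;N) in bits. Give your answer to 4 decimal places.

0.0404 bits

Marginals: p(M) = (0.3650, 0.6350), p(N) = (0.8340, 0.1660).
I(M;N) = Σ p(x,y)·log₂[p(x,y)/(p(x)p(y))].
  (r,0): 0.344·log₂(1.1301) = 0.06068
  (r,1): 0.021·log₂(0.3466) = -0.03210
  (s,0): 0.490·log₂(0.9252) = -0.05493
  (s,1): 0.145·log₂(1.3756) = 0.06671
Sum = 0.0404 bits.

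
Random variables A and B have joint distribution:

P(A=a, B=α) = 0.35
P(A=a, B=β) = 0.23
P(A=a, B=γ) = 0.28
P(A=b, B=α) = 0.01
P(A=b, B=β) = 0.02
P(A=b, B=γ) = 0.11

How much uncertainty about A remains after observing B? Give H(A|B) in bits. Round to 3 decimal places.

Marginals: p(A) = (0.8600, 0.1400), p(B) = (0.3600, 0.2500, 0.3900).
H(A|B) = Σ p(B) · H(A|B=·).
  B=α: p=0.3600, H(A|B=α) = 0.1831
  B=β: p=0.2500, H(A|B=β) = 0.4022
  B=γ: p=0.3900, H(A|B=γ) = 0.8582
Weighted sum = 0.501 bits.

0.501 bits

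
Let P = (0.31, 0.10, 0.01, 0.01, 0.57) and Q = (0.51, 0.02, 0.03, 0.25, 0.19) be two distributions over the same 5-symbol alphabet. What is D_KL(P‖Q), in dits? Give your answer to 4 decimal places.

0.2561 dits

D(P‖Q) = Σ p·log₁₀(p/q).
  0.31·log₁₀(0.31/0.51) = -0.06702
  0.10·log₁₀(0.10/0.02) = 0.06990
  0.01·log₁₀(0.01/0.03) = -0.00477
  0.01·log₁₀(0.01/0.25) = -0.01398
  0.57·log₁₀(0.57/0.19) = 0.27196
D(P‖Q) = 0.2561 dits.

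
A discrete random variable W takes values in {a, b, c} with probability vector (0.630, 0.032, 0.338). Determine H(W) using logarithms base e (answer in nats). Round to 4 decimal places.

H(W) = −Σ p·ln p.
  −(0.630)·ln(0.630) = 0.29108
  −(0.032)·ln(0.032) = 0.11014
  −(0.338)·ln(0.338) = 0.36663
Sum: 0.29108 + 0.11014 + 0.36663 = 0.7679 nats.

0.7679 nats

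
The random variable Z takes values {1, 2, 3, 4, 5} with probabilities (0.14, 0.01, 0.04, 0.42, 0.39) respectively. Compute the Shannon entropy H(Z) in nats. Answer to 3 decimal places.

1.182 nats

H(Z) = −Σ p·ln p.
  −(0.14)·ln(0.14) = 0.2753
  −(0.01)·ln(0.01) = 0.0461
  −(0.04)·ln(0.04) = 0.1288
  −(0.42)·ln(0.42) = 0.3644
  −(0.39)·ln(0.39) = 0.3672
Sum: 0.2753 + 0.0461 + 0.1288 + 0.3644 + 0.3672 = 1.182 nats.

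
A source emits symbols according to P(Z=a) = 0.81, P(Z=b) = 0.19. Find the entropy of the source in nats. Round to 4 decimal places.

H(Z) = −Σ p·ln p.
  −(0.81)·ln(0.81) = 0.17068
  −(0.19)·ln(0.19) = 0.31554
Sum: 0.17068 + 0.31554 = 0.4862 nats.

0.4862 nats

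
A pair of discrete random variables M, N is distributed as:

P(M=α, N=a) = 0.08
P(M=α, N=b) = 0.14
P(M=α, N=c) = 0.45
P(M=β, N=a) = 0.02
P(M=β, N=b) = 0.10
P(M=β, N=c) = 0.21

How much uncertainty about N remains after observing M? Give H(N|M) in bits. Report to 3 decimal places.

Chain rule: H(N|M) = H(M,N) − H(M).
Marginals: p(M) = (0.6700, 0.3300), p(N) = (0.1000, 0.2400, 0.6600).
H(M,N) = 2.1249 bits; H(M) = 0.9149 bits.
H(N|M) = 2.1249 − 0.9149 = 1.210 bits.

1.210 bits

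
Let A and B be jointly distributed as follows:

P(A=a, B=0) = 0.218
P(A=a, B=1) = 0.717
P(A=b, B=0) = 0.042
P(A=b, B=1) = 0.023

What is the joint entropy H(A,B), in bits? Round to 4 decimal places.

1.1405 bits

H(A,B) = −Σ p(x,y)·log₂ p(x,y) over all 4 cells.
  cell (a,0): −0.218·log₂0.218 = 0.47908
  cell (a,1): −0.717·log₂0.717 = 0.34413
  cell (b,0): −0.042·log₂0.042 = 0.19209
  cell (b,1): −0.023·log₂0.023 = 0.12517
Sum = 1.1405 bits.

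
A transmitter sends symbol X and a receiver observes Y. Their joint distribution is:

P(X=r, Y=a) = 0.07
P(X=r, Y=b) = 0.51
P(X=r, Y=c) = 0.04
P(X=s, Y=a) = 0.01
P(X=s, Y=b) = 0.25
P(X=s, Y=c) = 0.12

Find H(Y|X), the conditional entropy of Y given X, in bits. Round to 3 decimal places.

Marginals: p(X) = (0.6200, 0.3800), p(Y) = (0.0800, 0.7600, 0.1600).
H(Y|X) = Σ p(X) · H(Y|X=·).
  X=r: p=0.6200, H(Y|X=r) = 0.8422
  X=s: p=0.3800, H(Y|X=s) = 1.0607
Weighted sum = 0.925 bits.

0.925 bits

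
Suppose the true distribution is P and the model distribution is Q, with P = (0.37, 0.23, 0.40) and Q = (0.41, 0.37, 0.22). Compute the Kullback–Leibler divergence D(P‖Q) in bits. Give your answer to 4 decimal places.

D(P‖Q) = Σ p·log₂(p/q).
  0.37·log₂(0.37/0.41) = -0.05480
  0.23·log₂(0.23/0.37) = -0.15776
  0.40·log₂(0.40/0.22) = 0.34500
D(P‖Q) = 0.1324 bits.

0.1324 bits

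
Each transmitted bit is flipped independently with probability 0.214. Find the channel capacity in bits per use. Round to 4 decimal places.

0.2509 bits

Binary symmetric channel: C = 1 − h₂(ε) where h₂ is the binary entropy function.
h₂(0.214) = −0.214·log₂0.214 − 0.786·log₂0.786 = 0.7491.
C = 1 − 0.7491 = 0.2509 bits per channel use.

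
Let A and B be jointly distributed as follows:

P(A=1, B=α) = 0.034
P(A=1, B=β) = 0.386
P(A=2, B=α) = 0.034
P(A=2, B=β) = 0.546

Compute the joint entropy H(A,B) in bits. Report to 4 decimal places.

H(A,B) = −Σ p(x,y)·log₂ p(x,y) over all 4 cells.
  cell (1,α): −0.034·log₂0.034 = 0.16586
  cell (1,β): −0.386·log₂0.386 = 0.53010
  cell (2,α): −0.034·log₂0.034 = 0.16586
  cell (2,β): −0.546·log₂0.546 = 0.47667
Sum = 1.3385 bits.

1.3385 bits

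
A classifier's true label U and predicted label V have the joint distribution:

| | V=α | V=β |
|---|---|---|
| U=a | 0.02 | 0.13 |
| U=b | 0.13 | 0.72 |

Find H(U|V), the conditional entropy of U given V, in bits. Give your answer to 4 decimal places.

Chain rule: H(U|V) = H(U,V) − H(V).
Marginals: p(U) = (0.1500, 0.8500), p(V) = (0.1500, 0.8500).
H(U,V) = 1.2194 bits; H(V) = 0.6098 bits.
H(U|V) = 1.2194 − 0.6098 = 0.6096 bits.

0.6096 bits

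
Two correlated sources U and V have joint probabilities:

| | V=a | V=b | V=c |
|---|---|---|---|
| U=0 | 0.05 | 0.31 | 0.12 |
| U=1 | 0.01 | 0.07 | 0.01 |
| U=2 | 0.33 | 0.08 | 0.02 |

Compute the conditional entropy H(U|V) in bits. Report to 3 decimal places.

0.985 bits

Chain rule: H(U|V) = H(U,V) − H(V).
Marginals: p(U) = (0.4800, 0.0900, 0.4300), p(V) = (0.3900, 0.4600, 0.1500).
H(U,V) = 2.4406 bits; H(V) = 1.4557 bits.
H(U|V) = 2.4406 − 1.4557 = 0.985 bits.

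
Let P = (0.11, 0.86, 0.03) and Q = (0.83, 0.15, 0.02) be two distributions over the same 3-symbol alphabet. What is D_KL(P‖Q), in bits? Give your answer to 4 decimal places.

D(P‖Q) = Σ p·log₂(p/q).
  0.11·log₂(0.11/0.83) = -0.32072
  0.86·log₂(0.86/0.15) = 2.16666
  0.03·log₂(0.03/0.02) = 0.01755
D(P‖Q) = 1.8635 bits.

1.8635 bits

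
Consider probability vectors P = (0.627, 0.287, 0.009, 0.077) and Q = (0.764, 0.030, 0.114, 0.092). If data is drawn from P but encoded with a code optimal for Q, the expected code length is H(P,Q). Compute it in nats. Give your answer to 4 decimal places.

H(P,Q) = −Σ p·ln q.
  −0.627·ln(0.764) = 0.16878
  −0.287·ln(0.030) = 1.00638
  −0.009·ln(0.114) = 0.01954
  −0.077·ln(0.092) = 0.18372
H(P,Q) = 1.3784 nats.

1.3784 nats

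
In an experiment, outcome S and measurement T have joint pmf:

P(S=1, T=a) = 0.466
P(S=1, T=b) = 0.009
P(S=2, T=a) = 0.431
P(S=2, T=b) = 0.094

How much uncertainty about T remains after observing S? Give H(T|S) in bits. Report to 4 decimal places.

Marginals: p(S) = (0.4750, 0.5250), p(T) = (0.8970, 0.1030).
H(T|S) = Σ p(S) · H(T|S=·).
  S=1: p=0.4750, H(T|S=1) = 0.1355
  S=2: p=0.5250, H(T|S=2) = 0.6780
Weighted sum = 0.4203 bits.

0.4203 bits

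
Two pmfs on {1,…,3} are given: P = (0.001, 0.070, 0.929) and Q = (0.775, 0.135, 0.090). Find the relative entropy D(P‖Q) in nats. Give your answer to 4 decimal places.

D(P‖Q) = Σ p·ln(p/q).
  0.001·ln(0.001/0.775) = -0.00665
  0.070·ln(0.070/0.135) = -0.04597
  0.929·ln(0.929/0.090) = 2.16856
D(P‖Q) = 2.1159 nats.

2.1159 nats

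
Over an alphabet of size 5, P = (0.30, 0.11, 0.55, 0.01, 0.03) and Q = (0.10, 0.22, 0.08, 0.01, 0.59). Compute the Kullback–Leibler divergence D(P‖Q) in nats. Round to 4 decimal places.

1.2243 nats

D(P‖Q) = Σ p·ln(p/q).
  0.30·ln(0.30/0.10) = 0.32958
  0.11·ln(0.11/0.22) = -0.07625
  0.55·ln(0.55/0.08) = 1.06034
  0.01·ln(0.01/0.01) = 0.00000
  0.03·ln(0.03/0.59) = -0.08937
D(P‖Q) = 1.2243 nats.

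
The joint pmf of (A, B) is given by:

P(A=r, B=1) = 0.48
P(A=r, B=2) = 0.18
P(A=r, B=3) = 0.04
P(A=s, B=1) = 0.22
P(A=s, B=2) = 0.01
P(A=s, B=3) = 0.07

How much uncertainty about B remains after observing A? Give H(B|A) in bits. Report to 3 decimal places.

1.074 bits

Chain rule: H(B|A) = H(A,B) − H(A).
Marginals: p(A) = (0.7000, 0.3000), p(B) = (0.7000, 0.1900, 0.1100).
H(A,B) = 1.9549 bits; H(A) = 0.8813 bits.
H(B|A) = 1.9549 − 0.8813 = 1.074 bits.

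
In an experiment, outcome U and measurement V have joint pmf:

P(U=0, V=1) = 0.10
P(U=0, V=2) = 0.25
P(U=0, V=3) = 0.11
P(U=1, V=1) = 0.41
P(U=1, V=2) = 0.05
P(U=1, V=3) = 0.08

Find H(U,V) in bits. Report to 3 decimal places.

H(U,V) = −Σ p(x,y)·log₂ p(x,y) over all 6 cells.
  cell (0,1): −0.10·log₂0.10 = 0.3322
  cell (0,2): −0.25·log₂0.25 = 0.5000
  cell (0,3): −0.11·log₂0.11 = 0.3503
  cell (1,1): −0.41·log₂0.41 = 0.5274
  cell (1,2): −0.05·log₂0.05 = 0.2161
  cell (1,3): −0.08·log₂0.08 = 0.2915
Sum = 2.217 bits.

2.217 bits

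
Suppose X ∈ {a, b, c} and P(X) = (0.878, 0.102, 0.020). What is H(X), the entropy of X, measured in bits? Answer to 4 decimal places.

0.6136 bits

H(X) = −Σ p·log₂ p.
  −(0.878)·log₂(0.878) = 0.16481
  −(0.102)·log₂(0.102) = 0.33592
  −(0.020)·log₂(0.020) = 0.11288
Sum: 0.16481 + 0.33592 + 0.11288 = 0.6136 bits.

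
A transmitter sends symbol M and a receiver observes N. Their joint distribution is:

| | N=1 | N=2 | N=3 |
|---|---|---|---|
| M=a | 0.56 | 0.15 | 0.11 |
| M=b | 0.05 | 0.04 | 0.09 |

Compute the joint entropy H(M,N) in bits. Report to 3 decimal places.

1.944 bits

H(M,N) = −Σ p(x,y)·log₂ p(x,y) over all 6 cells.
  cell (a,1): −0.56·log₂0.56 = 0.4684
  cell (a,2): −0.15·log₂0.15 = 0.4105
  cell (a,3): −0.11·log₂0.11 = 0.3503
  cell (b,1): −0.05·log₂0.05 = 0.2161
  cell (b,2): −0.04·log₂0.04 = 0.1858
  cell (b,3): −0.09·log₂0.09 = 0.3127
Sum = 1.944 bits.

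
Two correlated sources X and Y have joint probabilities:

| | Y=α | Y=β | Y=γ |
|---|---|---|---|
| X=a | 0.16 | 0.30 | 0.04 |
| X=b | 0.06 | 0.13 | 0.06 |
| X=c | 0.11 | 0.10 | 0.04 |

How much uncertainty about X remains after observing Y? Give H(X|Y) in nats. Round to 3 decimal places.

1.010 nats

Marginals: p(X) = (0.5000, 0.2500, 0.2500), p(Y) = (0.3300, 0.5300, 0.1400).
H(X|Y) = Σ p(Y) · H(X|Y=·).
  Y=α: p=0.3300, H(X|Y=α) = 1.0271
  Y=β: p=0.5300, H(X|Y=β) = 0.9815
  Y=γ: p=0.1400, H(X|Y=γ) = 1.0790
Weighted sum = 1.010 nats.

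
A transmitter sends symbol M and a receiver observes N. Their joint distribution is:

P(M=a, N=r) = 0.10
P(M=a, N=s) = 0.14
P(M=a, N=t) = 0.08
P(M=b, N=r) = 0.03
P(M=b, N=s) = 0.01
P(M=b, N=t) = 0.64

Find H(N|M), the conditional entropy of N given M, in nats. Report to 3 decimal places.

0.518 nats

Marginals: p(M) = (0.3200, 0.6800), p(N) = (0.1300, 0.1500, 0.7200).
H(N|M) = Σ p(M) · H(N|M=·).
  M=a: p=0.3200, H(N|M=a) = 1.0717
  M=b: p=0.6800, H(N|M=b) = 0.2568
Weighted sum = 0.518 nats.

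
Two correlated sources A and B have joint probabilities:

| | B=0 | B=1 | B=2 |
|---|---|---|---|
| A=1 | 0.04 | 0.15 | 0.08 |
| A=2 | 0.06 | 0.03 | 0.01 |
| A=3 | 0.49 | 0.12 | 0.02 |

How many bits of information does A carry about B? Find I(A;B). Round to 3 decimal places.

0.249 bits

Marginals: p(A) = (0.2700, 0.1000, 0.6300), p(B) = (0.5900, 0.3000, 0.1100).
I(A;B) = H(A) + H(B) − H(A,B).
H(A) = 1.2622, H(B) = 1.3205, H(A,B) = 2.3338.
I(A;B) = 1.2622 + 1.3205 − 2.3338 = 0.249 bits.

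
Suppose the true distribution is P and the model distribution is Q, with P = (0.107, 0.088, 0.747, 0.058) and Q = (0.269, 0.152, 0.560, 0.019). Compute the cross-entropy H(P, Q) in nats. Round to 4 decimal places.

H(P,Q) = −Σ p·ln q.
  −0.107·ln(0.269) = 0.14050
  −0.088·ln(0.152) = 0.16578
  −0.747·ln(0.560) = 0.43312
  −0.058·ln(0.019) = 0.22987
H(P,Q) = 0.9693 nats.

0.9693 nats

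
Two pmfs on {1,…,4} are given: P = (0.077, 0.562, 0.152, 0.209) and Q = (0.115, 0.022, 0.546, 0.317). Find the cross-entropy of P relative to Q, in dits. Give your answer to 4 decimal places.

1.1481 dits

H(P,Q) = −Σ p·log₁₀ q.
  −0.077·log₁₀(0.115) = 0.07233
  −0.562·log₁₀(0.022) = 0.93156
  −0.152·log₁₀(0.546) = 0.03995
  −0.209·log₁₀(0.317) = 0.10428
H(P,Q) = 1.1481 dits.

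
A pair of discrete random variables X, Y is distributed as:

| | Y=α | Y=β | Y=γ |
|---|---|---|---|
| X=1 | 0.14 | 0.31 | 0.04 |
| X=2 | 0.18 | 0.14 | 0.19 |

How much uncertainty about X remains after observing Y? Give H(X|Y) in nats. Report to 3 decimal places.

Marginals: p(X) = (0.4900, 0.5100), p(Y) = (0.3200, 0.4500, 0.2300).
H(X|Y) = Σ p(Y) · H(X|Y=·).
  Y=α: p=0.3200, H(X|Y=α) = 0.6853
  Y=β: p=0.4500, H(X|Y=β) = 0.6200
  Y=γ: p=0.2300, H(X|Y=γ) = 0.4620
Weighted sum = 0.605 nats.

0.605 nats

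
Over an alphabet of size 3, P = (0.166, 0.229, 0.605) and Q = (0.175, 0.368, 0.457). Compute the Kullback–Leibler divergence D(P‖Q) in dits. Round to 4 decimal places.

D(P‖Q) = Σ p·log₁₀(p/q).
  0.166·log₁₀(0.166/0.175) = -0.00381
  0.229·log₁₀(0.229/0.368) = -0.04718
  0.605·log₁₀(0.605/0.457) = 0.07371
D(P‖Q) = 0.0227 dits.

0.0227 dits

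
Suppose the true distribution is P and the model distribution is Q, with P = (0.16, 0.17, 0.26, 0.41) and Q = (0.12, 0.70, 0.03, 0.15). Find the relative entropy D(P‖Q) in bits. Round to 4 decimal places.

1.1241 bits

D(P‖Q) = Σ p·log₂(p/q).
  0.16·log₂(0.16/0.12) = 0.06641
  0.17·log₂(0.17/0.70) = -0.34711
  0.26·log₂(0.26/0.03) = 0.81002
  0.41·log₂(0.41/0.15) = 0.59477
D(P‖Q) = 1.1241 bits.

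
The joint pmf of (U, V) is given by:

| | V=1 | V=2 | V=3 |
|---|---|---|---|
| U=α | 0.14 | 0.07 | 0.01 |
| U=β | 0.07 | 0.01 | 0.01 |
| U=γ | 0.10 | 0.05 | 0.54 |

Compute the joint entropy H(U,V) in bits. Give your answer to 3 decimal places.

2.162 bits

H(U,V) = −Σ p(x,y)·log₂ p(x,y) over all 9 cells.
  cell (α,1): −0.14·log₂0.14 = 0.3971
  cell (α,2): −0.07·log₂0.07 = 0.2686
  cell (α,3): −0.01·log₂0.01 = 0.0664
  cell (β,1): −0.07·log₂0.07 = 0.2686
  cell (β,2): −0.01·log₂0.01 = 0.0664
  cell (β,3): −0.01·log₂0.01 = 0.0664
  cell (γ,1): −0.10·log₂0.10 = 0.3322
  cell (γ,2): −0.05·log₂0.05 = 0.2161
  cell (γ,3): −0.54·log₂0.54 = 0.4800
Sum = 2.162 bits.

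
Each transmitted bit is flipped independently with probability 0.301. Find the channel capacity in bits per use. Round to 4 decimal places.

Binary symmetric channel: C = 1 − h₂(ε) where h₂ is the binary entropy function.
h₂(0.301) = −0.301·log₂0.301 − 0.699·log₂0.699 = 0.8825.
C = 1 − 0.8825 = 0.1175 bits per channel use.

0.1175 bits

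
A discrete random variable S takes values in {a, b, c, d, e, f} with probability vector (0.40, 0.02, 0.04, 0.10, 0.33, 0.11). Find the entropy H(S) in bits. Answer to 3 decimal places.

2.038 bits

H(S) = −Σ p·log₂ p.
  −(0.40)·log₂(0.40) = 0.5288
  −(0.02)·log₂(0.02) = 0.1129
  −(0.04)·log₂(0.04) = 0.1858
  −(0.10)·log₂(0.10) = 0.3322
  −(0.33)·log₂(0.33) = 0.5278
  −(0.11)·log₂(0.11) = 0.3503
Sum: 0.5288 + 0.1129 + 0.1858 + 0.3322 + 0.5278 + 0.3503 = 2.038 bits.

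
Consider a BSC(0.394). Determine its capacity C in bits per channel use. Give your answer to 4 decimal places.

0.0327 bits

Binary symmetric channel: C = 1 − h₂(ε) where h₂ is the binary entropy function.
h₂(0.394) = −0.394·log₂0.394 − 0.606·log₂0.606 = 0.9673.
C = 1 − 0.9673 = 0.0327 bits per channel use.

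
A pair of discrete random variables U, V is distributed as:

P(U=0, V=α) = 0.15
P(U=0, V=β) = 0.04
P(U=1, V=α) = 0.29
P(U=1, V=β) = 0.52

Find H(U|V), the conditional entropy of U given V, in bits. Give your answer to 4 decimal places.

Marginals: p(U) = (0.1900, 0.8100), p(V) = (0.4400, 0.5600).
H(U|V) = Σ p(V) · H(U|V=·).
  V=α: p=0.4400, H(U|V=α) = 0.9257
  V=β: p=0.5600, H(U|V=β) = 0.3712
Weighted sum = 0.6152 bits.

0.6152 bits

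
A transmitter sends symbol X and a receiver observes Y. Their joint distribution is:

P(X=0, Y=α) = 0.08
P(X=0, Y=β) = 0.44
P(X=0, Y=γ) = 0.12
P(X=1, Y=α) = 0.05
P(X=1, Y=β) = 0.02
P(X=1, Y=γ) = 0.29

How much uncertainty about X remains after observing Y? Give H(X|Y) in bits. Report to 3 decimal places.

0.601 bits

Marginals: p(X) = (0.6400, 0.3600), p(Y) = (0.1300, 0.4600, 0.4100).
H(X|Y) = Σ p(Y) · H(X|Y=·).
  Y=α: p=0.1300, H(X|Y=α) = 0.9612
  Y=β: p=0.4600, H(X|Y=β) = 0.2580
  Y=γ: p=0.4100, H(X|Y=γ) = 0.8722
Weighted sum = 0.601 bits.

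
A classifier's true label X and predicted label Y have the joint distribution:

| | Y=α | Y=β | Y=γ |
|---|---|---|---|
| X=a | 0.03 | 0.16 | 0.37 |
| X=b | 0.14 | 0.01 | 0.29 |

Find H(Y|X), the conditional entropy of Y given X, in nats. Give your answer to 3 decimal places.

Chain rule: H(Y|X) = H(X,Y) − H(X).
Marginals: p(X) = (0.5600, 0.4400), p(Y) = (0.1700, 0.1700, 0.6600).
H(X,Y) = 1.4466 nats; H(X) = 0.6859 nats.
H(Y|X) = 1.4466 − 0.6859 = 0.761 nats.

0.761 nats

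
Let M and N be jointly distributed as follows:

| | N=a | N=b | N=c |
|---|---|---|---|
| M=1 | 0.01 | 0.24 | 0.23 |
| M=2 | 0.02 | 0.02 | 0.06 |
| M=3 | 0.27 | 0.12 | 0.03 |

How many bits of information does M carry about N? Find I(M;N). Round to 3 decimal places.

Marginals: p(M) = (0.4800, 0.1000, 0.4200), p(N) = (0.3000, 0.3800, 0.3200).
I(M;N) = H(M) + H(N) − H(M,N).
H(M) = 1.3661, H(N) = 1.5776, H(M,N) = 2.5464.
I(M;N) = 1.3661 + 1.5776 − 2.5464 = 0.397 bits.

0.397 bits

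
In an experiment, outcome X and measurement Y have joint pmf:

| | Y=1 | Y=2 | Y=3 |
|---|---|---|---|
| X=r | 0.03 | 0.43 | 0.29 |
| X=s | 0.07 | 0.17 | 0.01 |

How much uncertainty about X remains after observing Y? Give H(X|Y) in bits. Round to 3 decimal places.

Chain rule: H(X|Y) = H(X,Y) − H(Y).
Marginals: p(X) = (0.7500, 0.2500), p(Y) = (0.1000, 0.6000, 0.3000).
H(X,Y) = 1.9628 bits; H(Y) = 1.2955 bits.
H(X|Y) = 1.9628 − 1.2955 = 0.667 bits.

0.667 bits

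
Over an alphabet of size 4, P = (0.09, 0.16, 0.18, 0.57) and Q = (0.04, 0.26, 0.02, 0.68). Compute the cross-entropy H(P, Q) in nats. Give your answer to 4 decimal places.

1.4292 nats

H(P,Q) = −Σ p·ln q.
  −0.09·ln(0.04) = 0.28970
  −0.16·ln(0.26) = 0.21553
  −0.18·ln(0.02) = 0.70416
  −0.57·ln(0.68) = 0.21983
H(P,Q) = 1.4292 nats.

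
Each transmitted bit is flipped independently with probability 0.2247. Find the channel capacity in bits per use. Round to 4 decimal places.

Binary symmetric channel: C = 1 − h₂(ε) where h₂ is the binary entropy function.
h₂(0.2247) = −0.2247·log₂0.2247 − 0.7753·log₂0.7753 = 0.7687.
C = 1 − 0.7687 = 0.2313 bits per channel use.

0.2313 bits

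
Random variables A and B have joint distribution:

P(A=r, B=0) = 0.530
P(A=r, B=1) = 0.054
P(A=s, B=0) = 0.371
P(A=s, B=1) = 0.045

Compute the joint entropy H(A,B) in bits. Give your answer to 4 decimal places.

H(A,B) = −Σ p(x,y)·log₂ p(x,y) over all 4 cells.
  cell (r,0): −0.530·log₂0.530 = 0.48545
  cell (r,1): −0.054·log₂0.054 = 0.22739
  cell (s,0): −0.371·log₂0.371 = 0.53072
  cell (s,1): −0.045·log₂0.045 = 0.20133
Sum = 1.4449 bits.

1.4449 bits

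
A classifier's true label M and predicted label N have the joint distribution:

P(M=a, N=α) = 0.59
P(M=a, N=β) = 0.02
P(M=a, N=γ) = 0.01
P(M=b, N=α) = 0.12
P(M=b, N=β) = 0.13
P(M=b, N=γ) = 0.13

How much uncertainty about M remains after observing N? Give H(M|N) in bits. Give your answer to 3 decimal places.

0.602 bits

Chain rule: H(M|N) = H(M,N) − H(N).
Marginals: p(M) = (0.6200, 0.3800), p(N) = (0.7100, 0.1500, 0.1400).
H(M,N) = 1.7608 bits; H(N) = 1.1585 bits.
H(M|N) = 1.7608 − 1.1585 = 0.602 bits.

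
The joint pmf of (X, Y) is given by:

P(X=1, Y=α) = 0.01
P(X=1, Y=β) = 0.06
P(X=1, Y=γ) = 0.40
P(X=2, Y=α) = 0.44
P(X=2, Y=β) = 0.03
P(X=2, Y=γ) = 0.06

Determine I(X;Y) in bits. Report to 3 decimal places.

Marginals: p(X) = (0.4700, 0.5300), p(Y) = (0.4500, 0.0900, 0.4600).
I(X;Y) = Σ p(x,y)·log₂[p(x,y)/(p(x)p(y))].
  (1,α): 0.01·log₂(0.0473) = -0.0440
  (1,β): 0.06·log₂(1.4184) = 0.0303
  (1,γ): 0.40·log₂(1.8501) = 0.3551
  (2,α): 0.44·log₂(1.8449) = 0.3887
  (2,β): 0.03·log₂(0.6289) = -0.0201
  (2,γ): 0.06·log₂(0.2461) = -0.1214
Sum = 0.589 bits.

0.589 bits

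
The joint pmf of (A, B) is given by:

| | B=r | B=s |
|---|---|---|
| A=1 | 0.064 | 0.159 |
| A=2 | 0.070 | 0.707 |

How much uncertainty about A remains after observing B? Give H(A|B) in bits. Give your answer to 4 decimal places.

0.7295 bits

Chain rule: H(A|B) = H(A,B) − H(B).
Marginals: p(A) = (0.2230, 0.7770), p(B) = (0.1340, 0.8660).
H(A,B) = 1.2978 bits; H(B) = 0.5683 bits.
H(A|B) = 1.2978 − 0.5683 = 0.7295 bits.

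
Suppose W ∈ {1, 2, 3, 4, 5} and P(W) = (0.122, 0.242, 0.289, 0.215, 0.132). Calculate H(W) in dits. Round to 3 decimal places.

0.676 dits

H(W) = −Σ p·log₁₀ p.
  −(0.122)·log₁₀(0.122) = 0.1115
  −(0.242)·log₁₀(0.242) = 0.1491
  −(0.289)·log₁₀(0.289) = 0.1558
  −(0.215)·log₁₀(0.215) = 0.1435
  −(0.132)·log₁₀(0.132) = 0.1161
Sum: 0.1115 + 0.1491 + 0.1558 + 0.1435 + 0.1161 = 0.676 dits.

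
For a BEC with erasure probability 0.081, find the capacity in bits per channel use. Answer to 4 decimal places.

Binary erasure channel: capacity C = 1 − ε.
C = 1 − 0.081 = 0.9190 bits per channel use.

0.9190 bits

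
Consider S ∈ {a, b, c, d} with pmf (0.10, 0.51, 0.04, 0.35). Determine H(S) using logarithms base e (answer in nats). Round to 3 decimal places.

1.070 nats

H(S) = −Σ p·ln p.
  −(0.10)·ln(0.10) = 0.2303
  −(0.51)·ln(0.51) = 0.3434
  −(0.04)·ln(0.04) = 0.1288
  −(0.35)·ln(0.35) = 0.3674
Sum: 0.2303 + 0.3434 + 0.1288 + 0.3674 = 1.070 nats.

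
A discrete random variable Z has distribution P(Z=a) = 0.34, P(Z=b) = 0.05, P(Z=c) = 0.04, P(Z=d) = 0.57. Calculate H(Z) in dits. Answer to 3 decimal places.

H(Z) = −Σ p·log₁₀ p.
  −(0.34)·log₁₀(0.34) = 0.1593
  −(0.05)·log₁₀(0.05) = 0.0651
  −(0.04)·log₁₀(0.04) = 0.0559
  −(0.57)·log₁₀(0.57) = 0.1392
Sum: 0.1593 + 0.0651 + 0.0559 + 0.1392 = 0.419 dits.

0.419 dits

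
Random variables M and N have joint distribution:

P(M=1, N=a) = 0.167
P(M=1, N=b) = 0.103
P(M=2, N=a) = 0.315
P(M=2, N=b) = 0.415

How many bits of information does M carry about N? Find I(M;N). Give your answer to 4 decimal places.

Marginals: p(M) = (0.2700, 0.7300), p(N) = (0.4820, 0.5180).
I(M;N) = Σ p(x,y)·log₂[p(x,y)/(p(x)p(y))].
  (1,a): 0.167·log₂(1.2832) = 0.06008
  (1,b): 0.103·log₂(0.7365) = -0.04546
  (2,a): 0.315·log₂(0.8952) = -0.05029
  (2,b): 0.415·log₂(1.0975) = 0.05569
Sum = 0.0200 bits.

0.0200 bits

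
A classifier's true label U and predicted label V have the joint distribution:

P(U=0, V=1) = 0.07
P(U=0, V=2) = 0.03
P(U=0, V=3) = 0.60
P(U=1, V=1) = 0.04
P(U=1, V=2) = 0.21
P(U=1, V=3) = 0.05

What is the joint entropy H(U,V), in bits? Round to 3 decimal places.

H(U,V) = −Σ p(x,y)·log₂ p(x,y) over all 6 cells.
  cell (0,1): −0.07·log₂0.07 = 0.2686
  cell (0,2): −0.03·log₂0.03 = 0.1518
  cell (0,3): −0.60·log₂0.60 = 0.4422
  cell (1,1): −0.04·log₂0.04 = 0.1858
  cell (1,2): −0.21·log₂0.21 = 0.4728
  cell (1,3): −0.05·log₂0.05 = 0.2161
Sum = 1.737 bits.

1.737 bits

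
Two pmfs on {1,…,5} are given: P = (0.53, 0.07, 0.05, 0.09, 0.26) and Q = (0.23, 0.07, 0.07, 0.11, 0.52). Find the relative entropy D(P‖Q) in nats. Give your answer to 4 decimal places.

0.2273 nats

D(P‖Q) = Σ p·ln(p/q).
  0.53·ln(0.53/0.23) = 0.44244
  0.07·ln(0.07/0.07) = 0.00000
  0.05·ln(0.05/0.07) = -0.01682
  0.09·ln(0.09/0.11) = -0.01806
  0.26·ln(0.26/0.52) = -0.18022
D(P‖Q) = 0.2273 nats.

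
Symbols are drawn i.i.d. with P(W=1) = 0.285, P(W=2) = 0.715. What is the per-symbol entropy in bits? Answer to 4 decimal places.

H(W) = −Σ p·log₂ p.
  −(0.285)·log₂(0.285) = 0.51613
  −(0.715)·log₂(0.715) = 0.34605
Sum: 0.51613 + 0.34605 = 0.8622 bits.

0.8622 bits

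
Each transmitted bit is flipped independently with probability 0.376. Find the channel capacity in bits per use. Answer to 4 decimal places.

Binary symmetric channel: C = 1 − h₂(ε) where h₂ is the binary entropy function.
h₂(0.376) = −0.376·log₂0.376 − 0.624·log₂0.624 = 0.9552.
C = 1 − 0.9552 = 0.0448 bits per channel use.

0.0448 bits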